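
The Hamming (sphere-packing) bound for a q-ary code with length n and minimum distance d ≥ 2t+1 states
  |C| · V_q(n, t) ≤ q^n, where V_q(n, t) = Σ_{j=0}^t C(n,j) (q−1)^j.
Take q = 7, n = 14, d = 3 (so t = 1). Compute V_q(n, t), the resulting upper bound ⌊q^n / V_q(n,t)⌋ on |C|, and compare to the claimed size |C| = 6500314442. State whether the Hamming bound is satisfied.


V_q(n, t) = 85, q^n = 678223072849, Hamming bound = 7979094974, |C| = 6500314442 ≤ bound (satisfied).

Step 1: Compute V_q(n, t) = Σ_{j=0}^1 C(n, j) (q−1)^j.
  j = 0: C(14,0)·(6)^0 = 1·1 = 1.
  j = 1: C(14,1)·(6)^1 = 14·6 = 84.
  V_q(n, t) = 1 + 84 = 85.
Step 2: q^n = 7^14 = 678223072849.
Step 3: Hamming bound ⌊q^n / V_q(n,t)⌋ = ⌊678223072849/85⌋ = 7979094974.
Step 4: Compare |C| = 6500314442 to 7979094974: satisfied.
The claimed |C| lies below the Hamming bound.


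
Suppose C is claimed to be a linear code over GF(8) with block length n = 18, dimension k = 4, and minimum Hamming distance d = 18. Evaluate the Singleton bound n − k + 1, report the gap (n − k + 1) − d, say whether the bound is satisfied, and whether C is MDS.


Singleton RHS = n − k + 1 = 15, slack = -3, bound violated (no such code; not MDS).

Singleton bound: d ≤ n − k + 1.
Here n = 18, k = 4, so n − k + 1 = 15.
Given d = 18, check d ≤ 15: NO.
Slack = (n − k + 1) − d = -3.
The slack is negative: d = 18 exceeds n − k + 1 = 15 by 3, so the Singleton bound is violated and no linear [18, 4, 18]_8 code can exist. In particular it is not MDS (MDS requires d = n − k + 1 exactly).
Description: the claimed parameters are [18, 4, 18]_8; such a code would be impossible (violates the Singleton bound).


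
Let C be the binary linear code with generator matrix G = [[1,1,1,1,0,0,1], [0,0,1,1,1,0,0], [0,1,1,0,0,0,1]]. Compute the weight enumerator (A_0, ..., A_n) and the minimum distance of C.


Weight distribution: A_0 = 1, A_2 = 1, A_3 = 3, A_4 = 2, A_5 = 1. Minimum distance d = 2.

Enumerate all 2^3 = 8 messages m ∈ F_2^3.
For each, compute codeword c = mG in F_2^7, then tally its weight.
  m = 000 → c = 0000000, weight = 0.
  m = 100 → c = 1111001, weight = 5.
  m = 010 → c = 0011100, weight = 3.
  m = 110 → c = 1100101, weight = 4.
  m = 001 → c = 0110001, weight = 3.
  m = 101 → c = 1001000, weight = 2.
  m = 011 → c = 0101101, weight = 4.
  m = 111 → c = 1010100, weight = 3.
Tally weights:
  weight 0: 1 codewords.
  weight 2: 1 codewords.
  weight 3: 3 codewords.
  weight 4: 2 codewords.
  weight 5: 1 codewords.
Minimum distance d = smallest w > 0 with A_w > 0 = 2.
Sanity: Σ A_w = 8 = 2^3 = 8 ✓.


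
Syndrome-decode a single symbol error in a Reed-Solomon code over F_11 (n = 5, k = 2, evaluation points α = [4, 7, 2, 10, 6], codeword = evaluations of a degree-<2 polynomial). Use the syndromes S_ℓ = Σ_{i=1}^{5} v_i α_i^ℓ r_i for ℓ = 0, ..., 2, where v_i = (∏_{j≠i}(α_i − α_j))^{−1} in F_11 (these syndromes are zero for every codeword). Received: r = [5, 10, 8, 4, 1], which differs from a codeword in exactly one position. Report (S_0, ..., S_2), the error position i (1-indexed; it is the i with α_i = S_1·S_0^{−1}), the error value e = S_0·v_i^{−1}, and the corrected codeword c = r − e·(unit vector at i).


S = (10, 9, 7), error at position 3, error magnitude e = 10, c = [5, 10, 9, 4, 1].

Step 1: column multipliers v_i = (∏_{j≠i}(α_i − α_j))^{−1} mod 11.
  i = 1 (α = 4): (4−7)(4−2)(4−10)(4−6) = (−3)·2·(−6)·(−2) = −72 ≡ 5, so v_1 = 5^{−1} = 9 (mod 11).
  i = 2 (α = 7): (7−4)(7−2)(7−10)(7−6) = 3·5·(−3)·1 = −45 ≡ 10, so v_2 = 10^{−1} = 10 (mod 11).
  i = 3 (α = 2): (2−4)(2−7)(2−10)(2−6) = (−2)·(−5)·(−8)·(−4) = 320 ≡ 1, so v_3 = 1^{−1} = 1 (mod 11).
  i = 4 (α = 10): (10−4)(10−7)(10−2)(10−6) = 6·3·8·4 = 576 ≡ 4, so v_4 = 4^{−1} = 3 (mod 11).
  i = 5 (α = 6): (6−4)(6−7)(6−2)(6−10) = 2·(−1)·4·(−4) = 32 ≡ 10, so v_5 = 10^{−1} = 10 (mod 11).
  v = [9, 10, 1, 3, 10].
Step 2: syndromes of r = [5, 10, 8, 4, 1] (all sums mod 11).
  S_0 = Σ v_i r_i = 9·5 + 10·10 + 1·8 + 3·4 + 10·1 = 175 ≡ 10.
  S_1 = Σ v_i α_i r_i = 9·4·5 + 10·7·10 + 1·2·8 + 3·10·4 + 10·6·1 = 1076 ≡ 9.
  α_i^2 mod 11 = [5, 5, 4, 1, 3].
  S_2 = Σ v_i α_i^2 r_i = 9·5·5 + 10·5·10 + 1·4·8 + 3·1·4 + 10·3·1 = 799 ≡ 7.
  S = (10, 9, 7) ≠ 0, so r is not a codeword (an error is present).
Step 3: locate the error. For a single error e at position i, S_ℓ = v_i·e·α_i^ℓ, so α_err = S_1/S_0.
  S_0^{−1} = 10^{−1} = 10 (mod 11), so α_err = 9·10 = 90 ≡ 2 = α_3. Error position i = 3.
  Consistency check: S_2/S_1 = 7·5 = 35 ≡ 2 = α_err ✓ (single-error assumption holds).
Step 4: error magnitude e = S_0/v_3 = S_0·∏_{j≠3}(α_3 − α_j) = 10·1 = 10 ≡ 10 (mod 11).
Step 5: correct position 3: c_3 = r_3 − e = 8 − 10 ≡ 9 (mod 11). Hence c = [5, 10, 9, 4, 1].
  Check: interpolating c through the α_i gives m(x) = 2 + 9·x (degree < 2) with m(α_i) = c_i for every i, so c is indeed a codeword.


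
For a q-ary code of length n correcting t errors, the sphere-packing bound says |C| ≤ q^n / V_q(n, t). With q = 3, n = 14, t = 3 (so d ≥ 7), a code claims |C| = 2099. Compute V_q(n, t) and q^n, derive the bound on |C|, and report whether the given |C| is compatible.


V_q(n, t) = 3305, q^n = 4782969, Hamming bound = 1447, |C| = 2099 > bound (violated).

Step 1: Compute V_q(n, t) = Σ_{j=0}^3 C(n, j) (q−1)^j.
  j = 0: C(14,0)·(2)^0 = 1·1 = 1.
  j = 1: C(14,1)·(2)^1 = 14·2 = 28.
  j = 2: C(14,2)·(2)^2 = 91·4 = 364.
  j = 3: C(14,3)·(2)^3 = 364·8 = 2912.
  V_q(n, t) = 1 + 28 + 364 + 2912 = 3305.
Step 2: q^n = 3^14 = 4782969.
Step 3: Hamming bound ⌊q^n / V_q(n,t)⌋ = ⌊4782969/3305⌋ = 1447.
Step 4: Compare |C| = 2099 to 1447: violated.
The claimed |C| lies above the Hamming bound, so no 3-ary code of length 14 with d ≥ 7 can have 2099 codewords.


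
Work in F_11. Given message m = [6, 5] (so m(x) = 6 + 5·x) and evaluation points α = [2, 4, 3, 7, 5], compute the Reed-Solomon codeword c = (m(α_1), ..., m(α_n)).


c = [5, 4, 10, 8, 9]

Message polynomial: m(x) = 6 + 5·x (mod 11).
For each evaluation point α_i, compute m(α_i) mod 11:
  α_1 = 2: Horner steps 5 → 5, so m(2) = 5.
  α_2 = 4: Horner steps 5 → 4, so m(4) = 4.
  α_3 = 3: Horner steps 5 → 10, so m(3) = 10.
  α_4 = 7: Horner steps 5 → 8, so m(7) = 8.
  α_5 = 5: Horner steps 5 → 9, so m(5) = 9.
Codeword c = [5, 4, 10, 8, 9] ∈ F_11^5.


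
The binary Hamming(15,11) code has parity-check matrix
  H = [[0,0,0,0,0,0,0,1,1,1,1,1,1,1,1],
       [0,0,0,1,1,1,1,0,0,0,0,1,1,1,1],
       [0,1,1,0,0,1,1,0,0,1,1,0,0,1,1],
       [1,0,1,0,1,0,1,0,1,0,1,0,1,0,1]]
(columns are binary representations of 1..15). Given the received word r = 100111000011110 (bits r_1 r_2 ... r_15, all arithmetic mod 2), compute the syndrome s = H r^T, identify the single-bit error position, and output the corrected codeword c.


s = (0, 0, 1, 0)^T, error position = 2, corrected codeword c = 110111000011110

Compute s = H r^T mod 2 one row at a time:
  s_1 = 0 + 0 + 0 + 1 + 1 + 1 + 1 + 0 = 4 ≡ 0 (mod 2).
  s_2 = 1 + 1 + 1 + 0 + 1 + 1 + 1 + 0 = 6 ≡ 0 (mod 2).
  s_3 = 0 + 0 + 1 + 0 + 0 + 1 + 1 + 0 = 3 ≡ 1 (mod 2).
  s_4 = 1 + 0 + 1 + 0 + 0 + 1 + 1 + 0 = 4 ≡ 0 (mod 2).
s = (0, 0, 1, 0)^T — this equals column 2 of H (binary 0010), so error is at position 2.
Correct: flip bit 2 of r = 100111000011110 to get c = 110111000011110.


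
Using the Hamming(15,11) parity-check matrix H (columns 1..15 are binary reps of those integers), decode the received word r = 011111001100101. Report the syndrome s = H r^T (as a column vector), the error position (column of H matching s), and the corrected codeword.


s = (0, 1, 1, 1)^T, error position = 7, corrected codeword c = 011111101100101

Compute s = H r^T mod 2 one row at a time:
  s_1 = 0 + 1 + 1 + 0 + 0 + 1 + 0 + 1 = 4 ≡ 0 (mod 2).
  s_2 = 1 + 1 + 1 + 0 + 0 + 1 + 0 + 1 = 5 ≡ 1 (mod 2).
  s_3 = 1 + 1 + 1 + 0 + 1 + 0 + 0 + 1 = 5 ≡ 1 (mod 2).
  s_4 = 0 + 1 + 1 + 0 + 1 + 0 + 1 + 1 = 5 ≡ 1 (mod 2).
s = (0, 1, 1, 1)^T — this equals column 7 of H (binary 0111), so error is at position 7.
Correct: flip bit 7 of r = 011111001100101 to get c = 011111101100101.


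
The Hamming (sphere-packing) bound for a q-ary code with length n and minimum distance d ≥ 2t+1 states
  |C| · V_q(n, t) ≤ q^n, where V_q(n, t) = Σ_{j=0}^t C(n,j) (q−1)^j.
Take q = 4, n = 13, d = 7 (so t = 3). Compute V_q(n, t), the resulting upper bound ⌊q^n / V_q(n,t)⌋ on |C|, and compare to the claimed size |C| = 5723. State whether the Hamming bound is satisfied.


V_q(n, t) = 8464, q^n = 67108864, Hamming bound = 7928, |C| = 5723 ≤ bound (satisfied).

Step 1: Compute V_q(n, t) = Σ_{j=0}^3 C(n, j) (q−1)^j.
  j = 0: C(13,0)·(3)^0 = 1·1 = 1.
  j = 1: C(13,1)·(3)^1 = 13·3 = 39.
  j = 2: C(13,2)·(3)^2 = 78·9 = 702.
  j = 3: C(13,3)·(3)^3 = 286·27 = 7722.
  V_q(n, t) = 1 + 39 + 702 + 7722 = 8464.
Step 2: q^n = 4^13 = 67108864.
Step 3: Hamming bound ⌊q^n / V_q(n,t)⌋ = ⌊67108864/8464⌋ = 7928.
Step 4: Compare |C| = 5723 to 7928: satisfied.
The claimed |C| lies below the Hamming bound.


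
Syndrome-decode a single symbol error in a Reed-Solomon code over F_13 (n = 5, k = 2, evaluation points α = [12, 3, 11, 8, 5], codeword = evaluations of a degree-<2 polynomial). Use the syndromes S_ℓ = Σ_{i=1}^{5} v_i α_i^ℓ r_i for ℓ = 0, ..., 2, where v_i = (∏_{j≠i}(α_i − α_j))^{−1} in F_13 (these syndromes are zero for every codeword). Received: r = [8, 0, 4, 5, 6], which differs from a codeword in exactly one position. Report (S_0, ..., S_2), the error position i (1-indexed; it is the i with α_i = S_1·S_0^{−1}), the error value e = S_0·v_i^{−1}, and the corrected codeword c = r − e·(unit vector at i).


S = (3, 9, 1), error at position 2, error magnitude e = 2, c = [8, 11, 4, 5, 6].

Step 1: column multipliers v_i = (∏_{j≠i}(α_i − α_j))^{−1} mod 13.
  i = 1 (α = 12): (12−3)(12−11)(12−8)(12−5) = 9·1·4·7 = 252 ≡ 5, so v_1 = 5^{−1} = 8 (mod 13).
  i = 2 (α = 3): (3−12)(3−11)(3−8)(3−5) = (−9)·(−8)·(−5)·(−2) = 720 ≡ 5, so v_2 = 5^{−1} = 8 (mod 13).
  i = 3 (α = 11): (11−12)(11−3)(11−8)(11−5) = (−1)·8·3·6 = −144 ≡ 12, so v_3 = 12^{−1} = 12 (mod 13).
  i = 4 (α = 8): (8−12)(8−3)(8−11)(8−5) = (−4)·5·(−3)·3 = 180 ≡ 11, so v_4 = 11^{−1} = 6 (mod 13).
  i = 5 (α = 5): (5−12)(5−3)(5−11)(5−8) = (−7)·2·(−6)·(−3) = −252 ≡ 8, so v_5 = 8^{−1} = 5 (mod 13).
  v = [8, 8, 12, 6, 5].
Step 2: syndromes of r = [8, 0, 4, 5, 6] (all sums mod 13).
  S_0 = Σ v_i r_i = 8·8 + 8·0 + 12·4 + 6·5 + 5·6 = 172 ≡ 3.
  S_1 = Σ v_i α_i r_i = 8·12·8 + 8·3·0 + 12·11·4 + 6·8·5 + 5·5·6 = 1686 ≡ 9.
  α_i^2 mod 13 = [1, 9, 4, 12, 12].
  S_2 = Σ v_i α_i^2 r_i = 8·1·8 + 8·9·0 + 12·4·4 + 6·12·5 + 5·12·6 = 976 ≡ 1.
  S = (3, 9, 1) ≠ 0, so r is not a codeword (an error is present).
Step 3: locate the error. For a single error e at position i, S_ℓ = v_i·e·α_i^ℓ, so α_err = S_1/S_0.
  S_0^{−1} = 3^{−1} = 9 (mod 13), so α_err = 9·9 = 81 ≡ 3 = α_2. Error position i = 2.
  Consistency check: S_2/S_1 = 1·3 = 3 ≡ 3 = α_err ✓ (single-error assumption holds).
Step 4: error magnitude e = S_0/v_2 = S_0·∏_{j≠2}(α_2 − α_j) = 3·5 = 15 ≡ 2 (mod 13).
Step 5: correct position 2: c_2 = r_2 − e = 0 − 2 ≡ 11 (mod 13). Hence c = [8, 11, 4, 5, 6].
  Check: interpolating c through the α_i gives m(x) = 12 + 4·x (degree < 2) with m(α_i) = c_i for every i, so c is indeed a codeword.


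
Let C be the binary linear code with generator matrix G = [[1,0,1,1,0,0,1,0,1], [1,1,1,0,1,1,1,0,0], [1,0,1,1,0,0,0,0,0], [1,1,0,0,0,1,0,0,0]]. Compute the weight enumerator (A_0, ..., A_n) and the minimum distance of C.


Weight distribution: A_0 = 1, A_2 = 1, A_3 = 4, A_4 = 3, A_5 = 4, A_6 = 3. Minimum distance d = 2.

Enumerate all 2^4 = 16 messages m ∈ F_2^4.
For each, compute codeword c = mG in F_2^9, then tally its weight.
  m = 0000 → c = 000000000, weight = 0.
  m = 1000 → c = 101100101, weight = 5.
  m = 0100 → c = 111011100, weight = 6.
  m = 1100 → c = 010111001, weight = 5.
  m = 0010 → c = 101100000, weight = 3.
  m = 1010 → c = 000000101, weight = 2.
  m = 0110 → c = 010111100, weight = 5.
  m = 1110 → c = 111011001, weight = 6.
  m = 0001 → c = 110001000, weight = 3.
  m = 1001 → c = 011101101, weight = 6.
  m = 0101 → c = 001010100, weight = 3.
  m = 1101 → c = 100110001, weight = 4.
  m = 0011 → c = 011101000, weight = 4.
  m = 1011 → c = 110001101, weight = 5.
  m = 0111 → c = 100110100, weight = 4.
  m = 1111 → c = 001010001, weight = 3.
Tally weights:
  weight 0: 1 codewords.
  weight 2: 1 codewords.
  weight 3: 4 codewords.
  weight 4: 3 codewords.
  weight 5: 4 codewords.
  weight 6: 3 codewords.
Minimum distance d = smallest w > 0 with A_w > 0 = 2.
Sanity: Σ A_w = 16 = 2^4 = 16 ✓.


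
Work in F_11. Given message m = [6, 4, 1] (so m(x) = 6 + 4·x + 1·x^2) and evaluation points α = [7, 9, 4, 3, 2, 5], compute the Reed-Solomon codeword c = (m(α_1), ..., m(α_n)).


c = [6, 2, 5, 5, 7, 7]

Message polynomial: m(x) = 6 + 4·x + 1·x^2 (mod 11).
For each evaluation point α_i, compute m(α_i) mod 11:
  α_1 = 7: Horner steps 1 → 0 → 6, so m(7) = 6.
  α_2 = 9: Horner steps 1 → 2 → 2, so m(9) = 2.
  α_3 = 4: Horner steps 1 → 8 → 5, so m(4) = 5.
  α_4 = 3: Horner steps 1 → 7 → 5, so m(3) = 5.
  α_5 = 2: Horner steps 1 → 6 → 7, so m(2) = 7.
  α_6 = 5: Horner steps 1 → 9 → 7, so m(5) = 7.
Codeword c = [6, 2, 5, 5, 7, 7] ∈ F_11^6.


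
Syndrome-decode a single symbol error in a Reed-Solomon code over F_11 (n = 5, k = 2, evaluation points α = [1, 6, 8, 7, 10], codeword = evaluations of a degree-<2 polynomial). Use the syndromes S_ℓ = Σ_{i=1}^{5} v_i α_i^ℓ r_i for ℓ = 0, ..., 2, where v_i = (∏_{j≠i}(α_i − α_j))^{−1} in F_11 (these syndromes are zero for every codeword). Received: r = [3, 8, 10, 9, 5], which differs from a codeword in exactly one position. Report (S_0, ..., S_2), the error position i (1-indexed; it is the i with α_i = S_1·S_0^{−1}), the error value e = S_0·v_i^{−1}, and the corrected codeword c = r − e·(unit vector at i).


S = (10, 1, 10), error at position 5, error magnitude e = 4, c = [3, 8, 10, 9, 1].

Step 1: column multipliers v_i = (∏_{j≠i}(α_i − α_j))^{−1} mod 11.
  i = 1 (α = 1): (1−6)(1−8)(1−7)(1−10) = (−5)·(−7)·(−6)·(−9) = 1890 ≡ 9, so v_1 = 9^{−1} = 5 (mod 11).
  i = 2 (α = 6): (6−1)(6−8)(6−7)(6−10) = 5·(−2)·(−1)·(−4) = −40 ≡ 4, so v_2 = 4^{−1} = 3 (mod 11).
  i = 3 (α = 8): (8−1)(8−6)(8−7)(8−10) = 7·2·1·(−2) = −28 ≡ 5, so v_3 = 5^{−1} = 9 (mod 11).
  i = 4 (α = 7): (7−1)(7−6)(7−8)(7−10) = 6·1·(−1)·(−3) = 18 ≡ 7, so v_4 = 7^{−1} = 8 (mod 11).
  i = 5 (α = 10): (10−1)(10−6)(10−8)(10−7) = 9·4·2·3 = 216 ≡ 7, so v_5 = 7^{−1} = 8 (mod 11).
  v = [5, 3, 9, 8, 8].
Step 2: syndromes of r = [3, 8, 10, 9, 5] (all sums mod 11).
  S_0 = Σ v_i r_i = 5·3 + 3·8 + 9·10 + 8·9 + 8·5 = 241 ≡ 10.
  S_1 = Σ v_i α_i r_i = 5·1·3 + 3·6·8 + 9·8·10 + 8·7·9 + 8·10·5 = 1783 ≡ 1.
  α_i^2 mod 11 = [1, 3, 9, 5, 1].
  S_2 = Σ v_i α_i^2 r_i = 5·1·3 + 3·3·8 + 9·9·10 + 8·5·9 + 8·1·5 = 1297 ≡ 10.
  S = (10, 1, 10) ≠ 0, so r is not a codeword (an error is present).
Step 3: locate the error. For a single error e at position i, S_ℓ = v_i·e·α_i^ℓ, so α_err = S_1/S_0.
  S_0^{−1} = 10^{−1} = 10 (mod 11), so α_err = 1·10 = 10 ≡ 10 = α_5. Error position i = 5.
  Consistency check: S_2/S_1 = 10·1 = 10 ≡ 10 = α_err ✓ (single-error assumption holds).
Step 4: error magnitude e = S_0/v_5 = S_0·∏_{j≠5}(α_5 − α_j) = 10·7 = 70 ≡ 4 (mod 11).
Step 5: correct position 5: c_5 = r_5 − e = 5 − 4 ≡ 1 (mod 11). Hence c = [3, 8, 10, 9, 1].
  Check: interpolating c through the α_i gives m(x) = 2 + 1·x (degree < 2) with m(α_i) = c_i for every i, so c is indeed a codeword.


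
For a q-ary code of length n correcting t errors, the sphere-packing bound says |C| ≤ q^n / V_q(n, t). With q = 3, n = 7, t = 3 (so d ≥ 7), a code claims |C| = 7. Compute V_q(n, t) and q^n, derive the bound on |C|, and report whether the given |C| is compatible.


V_q(n, t) = 379, q^n = 2187, Hamming bound = 5, |C| = 7 > bound (violated).

Step 1: Compute V_q(n, t) = Σ_{j=0}^3 C(n, j) (q−1)^j.
  j = 0: C(7,0)·(2)^0 = 1·1 = 1.
  j = 1: C(7,1)·(2)^1 = 7·2 = 14.
  j = 2: C(7,2)·(2)^2 = 21·4 = 84.
  j = 3: C(7,3)·(2)^3 = 35·8 = 280.
  V_q(n, t) = 1 + 14 + 84 + 280 = 379.
Step 2: q^n = 3^7 = 2187.
Step 3: Hamming bound ⌊q^n / V_q(n,t)⌋ = ⌊2187/379⌋ = 5.
Step 4: Compare |C| = 7 to 5: violated.
The claimed |C| lies above the Hamming bound, so no 3-ary code of length 7 with d ≥ 7 can have 7 codewords.


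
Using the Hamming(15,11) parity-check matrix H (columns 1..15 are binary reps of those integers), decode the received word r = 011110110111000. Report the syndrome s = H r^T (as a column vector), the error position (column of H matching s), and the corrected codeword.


s = (0, 0, 1, 0)^T, error position = 2, corrected codeword c = 001110110111000

Compute s = H r^T mod 2 one row at a time:
  s_1 = 1 + 0 + 1 + 1 + 1 + 0 + 0 + 0 = 4 ≡ 0 (mod 2).
  s_2 = 1 + 1 + 0 + 1 + 1 + 0 + 0 + 0 = 4 ≡ 0 (mod 2).
  s_3 = 1 + 1 + 0 + 1 + 1 + 1 + 0 + 0 = 5 ≡ 1 (mod 2).
  s_4 = 0 + 1 + 1 + 1 + 0 + 1 + 0 + 0 = 4 ≡ 0 (mod 2).
s = (0, 0, 1, 0)^T — this equals column 2 of H (binary 0010), so error is at position 2.
Correct: flip bit 2 of r = 011110110111000 to get c = 001110110111000.


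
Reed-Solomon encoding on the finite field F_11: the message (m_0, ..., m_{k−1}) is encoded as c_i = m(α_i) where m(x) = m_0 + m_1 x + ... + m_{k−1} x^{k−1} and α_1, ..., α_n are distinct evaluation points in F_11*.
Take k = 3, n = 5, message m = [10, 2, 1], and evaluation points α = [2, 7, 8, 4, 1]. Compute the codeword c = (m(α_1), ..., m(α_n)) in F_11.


c = [7, 7, 2, 1, 2]

Message polynomial: m(x) = 10 + 2·x + 1·x^2 (mod 11).
For each evaluation point α_i, compute m(α_i) mod 11:
  α_1 = 2: Horner steps 1 → 4 → 7, so m(2) = 7.
  α_2 = 7: Horner steps 1 → 9 → 7, so m(7) = 7.
  α_3 = 8: Horner steps 1 → 10 → 2, so m(8) = 2.
  α_4 = 4: Horner steps 1 → 6 → 1, so m(4) = 1.
  α_5 = 1: Horner steps 1 → 3 → 2, so m(1) = 2.
Codeword c = [7, 7, 2, 1, 2] ∈ F_11^5.


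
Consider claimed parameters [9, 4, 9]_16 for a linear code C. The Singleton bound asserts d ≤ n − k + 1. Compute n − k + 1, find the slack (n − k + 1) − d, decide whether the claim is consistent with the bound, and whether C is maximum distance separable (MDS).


Singleton RHS = n − k + 1 = 6, slack = -3, bound violated (no such code; not MDS).

Singleton bound: d ≤ n − k + 1.
Here n = 9, k = 4, so n − k + 1 = 6.
Given d = 9, check d ≤ 6: NO.
Slack = (n − k + 1) − d = -3.
The slack is negative: d = 9 exceeds n − k + 1 = 6 by 3, so the Singleton bound is violated and no linear [9, 4, 9]_16 code can exist. In particular it is not MDS (MDS requires d = n − k + 1 exactly).
Description: the claimed parameters are [9, 4, 9]_16; such a code would be impossible (violates the Singleton bound).


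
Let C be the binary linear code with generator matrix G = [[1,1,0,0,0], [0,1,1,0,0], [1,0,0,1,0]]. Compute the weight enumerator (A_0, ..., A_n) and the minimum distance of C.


Weight distribution: A_0 = 1, A_2 = 6, A_4 = 1. Minimum distance d = 2.

Enumerate all 2^3 = 8 messages m ∈ F_2^3.
For each, compute codeword c = mG in F_2^5, then tally its weight.
  m = 000 → c = 00000, weight = 0.
  m = 100 → c = 11000, weight = 2.
  m = 010 → c = 01100, weight = 2.
  m = 110 → c = 10100, weight = 2.
  m = 001 → c = 10010, weight = 2.
  m = 101 → c = 01010, weight = 2.
  m = 011 → c = 11110, weight = 4.
  m = 111 → c = 00110, weight = 2.
Tally weights:
  weight 0: 1 codewords.
  weight 2: 6 codewords.
  weight 4: 1 codewords.
Minimum distance d = smallest w > 0 with A_w > 0 = 2.
Sanity: Σ A_w = 8 = 2^3 = 8 ✓.


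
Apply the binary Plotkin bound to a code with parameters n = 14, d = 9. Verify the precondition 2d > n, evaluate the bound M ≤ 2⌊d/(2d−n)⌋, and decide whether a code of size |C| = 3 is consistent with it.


Plotkin bound M ≤ 4; given |C| = 3 ≤ bound (satisfied).

Check applicability: 2d = 18, n = 14.
2d − n = 4 > 0, so Plotkin applies.
Compute d/(2d−n) = 9/4 ≈ 2.2500.
⌊d/(2d−n)⌋ = 2.
Plotkin bound: M ≤ 2·2 = 4.
Given |C| = 3, check: satisfied.
This |C| is below the Plotkin bound.


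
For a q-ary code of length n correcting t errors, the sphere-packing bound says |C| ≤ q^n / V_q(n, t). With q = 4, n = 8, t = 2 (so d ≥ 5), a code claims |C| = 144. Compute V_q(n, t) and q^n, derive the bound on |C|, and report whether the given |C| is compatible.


V_q(n, t) = 277, q^n = 65536, Hamming bound = 236, |C| = 144 ≤ bound (satisfied).

Step 1: Compute V_q(n, t) = Σ_{j=0}^2 C(n, j) (q−1)^j.
  j = 0: C(8,0)·(3)^0 = 1·1 = 1.
  j = 1: C(8,1)·(3)^1 = 8·3 = 24.
  j = 2: C(8,2)·(3)^2 = 28·9 = 252.
  V_q(n, t) = 1 + 24 + 252 = 277.
Step 2: q^n = 4^8 = 65536.
Step 3: Hamming bound ⌊q^n / V_q(n,t)⌋ = ⌊65536/277⌋ = 236.
Step 4: Compare |C| = 144 to 236: satisfied.
The claimed |C| lies below the Hamming bound.


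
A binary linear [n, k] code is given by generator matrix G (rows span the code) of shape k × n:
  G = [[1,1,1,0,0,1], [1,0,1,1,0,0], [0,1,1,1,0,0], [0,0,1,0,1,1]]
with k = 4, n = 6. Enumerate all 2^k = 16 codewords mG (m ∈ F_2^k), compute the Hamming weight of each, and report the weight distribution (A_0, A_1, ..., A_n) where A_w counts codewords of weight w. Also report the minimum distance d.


Weight distribution: A_0 = 1, A_1 = 1, A_2 = 2, A_3 = 6, A_4 = 5, A_5 = 1. Minimum distance d = 1.

Enumerate all 2^4 = 16 messages m ∈ F_2^4.
For each, compute codeword c = mG in F_2^6, then tally its weight.
  m = 0000 → c = 000000, weight = 0.
  m = 1000 → c = 111001, weight = 4.
  m = 0100 → c = 101100, weight = 3.
  m = 1100 → c = 010101, weight = 3.
  m = 0010 → c = 011100, weight = 3.
  m = 1010 → c = 100101, weight = 3.
  m = 0110 → c = 110000, weight = 2.
  m = 1110 → c = 001001, weight = 2.
  m = 0001 → c = 001011, weight = 3.
  m = 1001 → c = 110010, weight = 3.
  m = 0101 → c = 100111, weight = 4.
  m = 1101 → c = 011110, weight = 4.
  m = 0011 → c = 010111, weight = 4.
  m = 1011 → c = 101110, weight = 4.
  m = 0111 → c = 111011, weight = 5.
  m = 1111 → c = 000010, weight = 1.
Tally weights:
  weight 0: 1 codewords.
  weight 1: 1 codewords.
  weight 2: 2 codewords.
  weight 3: 6 codewords.
  weight 4: 5 codewords.
  weight 5: 1 codewords.
Minimum distance d = smallest w > 0 with A_w > 0 = 1.
Sanity: Σ A_w = 16 = 2^4 = 16 ✓.


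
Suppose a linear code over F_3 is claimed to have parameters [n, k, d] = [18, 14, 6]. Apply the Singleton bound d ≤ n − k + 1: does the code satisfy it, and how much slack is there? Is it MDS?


Singleton RHS = n − k + 1 = 5, slack = -1, bound violated (no such code; not MDS).

Singleton bound: d ≤ n − k + 1.
Here n = 18, k = 14, so n − k + 1 = 5.
Given d = 6, check d ≤ 5: NO.
Slack = (n − k + 1) − d = -1.
The slack is negative: d = 6 exceeds n − k + 1 = 5 by 1, so the Singleton bound is violated and no linear [18, 14, 6]_3 code can exist. In particular it is not MDS (MDS requires d = n − k + 1 exactly).
Description: the claimed parameters are [18, 14, 6]_3; such a code would be impossible (violates the Singleton bound).


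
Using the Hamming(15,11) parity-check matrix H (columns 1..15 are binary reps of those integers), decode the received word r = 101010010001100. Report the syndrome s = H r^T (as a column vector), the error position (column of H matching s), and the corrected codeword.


s = (1, 1, 1, 0)^T, error position = 14, corrected codeword c = 101010010001110

Compute s = H r^T mod 2 one row at a time:
  s_1 = 1 + 0 + 0 + 0 + 1 + 1 + 0 + 0 = 3 ≡ 1 (mod 2).
  s_2 = 0 + 1 + 0 + 0 + 1 + 1 + 0 + 0 = 3 ≡ 1 (mod 2).
  s_3 = 0 + 1 + 0 + 0 + 0 + 0 + 0 + 0 = 1 ≡ 1 (mod 2).
  s_4 = 1 + 1 + 1 + 0 + 0 + 0 + 1 + 0 = 4 ≡ 0 (mod 2).
s = (1, 1, 1, 0)^T — this equals column 14 of H (binary 1110), so error is at position 14.
Correct: flip bit 14 of r = 101010010001100 to get c = 101010010001110.


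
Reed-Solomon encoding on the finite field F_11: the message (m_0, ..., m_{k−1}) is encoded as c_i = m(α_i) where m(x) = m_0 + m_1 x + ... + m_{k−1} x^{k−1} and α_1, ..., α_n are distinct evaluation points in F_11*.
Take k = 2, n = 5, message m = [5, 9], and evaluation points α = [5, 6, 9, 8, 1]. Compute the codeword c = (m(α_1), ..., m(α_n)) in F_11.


c = [6, 4, 9, 0, 3]

Message polynomial: m(x) = 5 + 9·x (mod 11).
For each evaluation point α_i, compute m(α_i) mod 11:
  α_1 = 5: Horner steps 9 → 6, so m(5) = 6.
  α_2 = 6: Horner steps 9 → 4, so m(6) = 4.
  α_3 = 9: Horner steps 9 → 9, so m(9) = 9.
  α_4 = 8: Horner steps 9 → 0, so m(8) = 0.
  α_5 = 1: Horner steps 9 → 3, so m(1) = 3.
Codeword c = [6, 4, 9, 0, 3] ∈ F_11^5.


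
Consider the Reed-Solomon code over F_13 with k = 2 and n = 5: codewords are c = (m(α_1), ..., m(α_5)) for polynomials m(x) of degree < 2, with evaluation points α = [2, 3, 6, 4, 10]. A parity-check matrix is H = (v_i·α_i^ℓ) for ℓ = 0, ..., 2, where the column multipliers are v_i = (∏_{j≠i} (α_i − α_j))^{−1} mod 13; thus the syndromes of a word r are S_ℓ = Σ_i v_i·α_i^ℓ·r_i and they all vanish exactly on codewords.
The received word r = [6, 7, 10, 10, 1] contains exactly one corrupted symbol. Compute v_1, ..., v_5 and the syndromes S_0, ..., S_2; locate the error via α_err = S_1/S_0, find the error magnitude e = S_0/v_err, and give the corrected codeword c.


S = (12, 9, 10), error at position 4, error magnitude e = 2, c = [6, 7, 10, 8, 1].

Step 1: column multipliers v_i = (∏_{j≠i}(α_i − α_j))^{−1} mod 13.
  i = 1 (α = 2): (2−3)(2−6)(2−4)(2−10) = (−1)·(−4)·(−2)·(−8) = 64 ≡ 12, so v_1 = 12^{−1} = 12 (mod 13).
  i = 2 (α = 3): (3−2)(3−6)(3−4)(3−10) = 1·(−3)·(−1)·(−7) = −21 ≡ 5, so v_2 = 5^{−1} = 8 (mod 13).
  i = 3 (α = 6): (6−2)(6−3)(6−4)(6−10) = 4·3·2·(−4) = −96 ≡ 8, so v_3 = 8^{−1} = 5 (mod 13).
  i = 4 (α = 4): (4−2)(4−3)(4−6)(4−10) = 2·1·(−2)·(−6) = 24 ≡ 11, so v_4 = 11^{−1} = 6 (mod 13).
  i = 5 (α = 10): (10−2)(10−3)(10−6)(10−4) = 8·7·4·6 = 1344 ≡ 5, so v_5 = 5^{−1} = 8 (mod 13).
  v = [12, 8, 5, 6, 8].
Step 2: syndromes of r = [6, 7, 10, 10, 1] (all sums mod 13).
  S_0 = Σ v_i r_i = 12·6 + 8·7 + 5·10 + 6·10 + 8·1 = 246 ≡ 12.
  S_1 = Σ v_i α_i r_i = 12·2·6 + 8·3·7 + 5·6·10 + 6·4·10 + 8·10·1 = 932 ≡ 9.
  α_i^2 mod 13 = [4, 9, 10, 3, 9].
  S_2 = Σ v_i α_i^2 r_i = 12·4·6 + 8·9·7 + 5·10·10 + 6·3·10 + 8·9·1 = 1544 ≡ 10.
  S = (12, 9, 10) ≠ 0, so r is not a codeword (an error is present).
Step 3: locate the error. For a single error e at position i, S_ℓ = v_i·e·α_i^ℓ, so α_err = S_1/S_0.
  S_0^{−1} = 12^{−1} = 12 (mod 13), so α_err = 9·12 = 108 ≡ 4 = α_4. Error position i = 4.
  Consistency check: S_2/S_1 = 10·3 = 30 ≡ 4 = α_err ✓ (single-error assumption holds).
Step 4: error magnitude e = S_0/v_4 = S_0·∏_{j≠4}(α_4 − α_j) = 12·11 = 132 ≡ 2 (mod 13).
Step 5: correct position 4: c_4 = r_4 − e = 10 − 2 ≡ 8 (mod 13). Hence c = [6, 7, 10, 8, 1].
  Check: interpolating c through the α_i gives m(x) = 4 + 1·x (degree < 2) with m(α_i) = c_i for every i, so c is indeed a codeword.


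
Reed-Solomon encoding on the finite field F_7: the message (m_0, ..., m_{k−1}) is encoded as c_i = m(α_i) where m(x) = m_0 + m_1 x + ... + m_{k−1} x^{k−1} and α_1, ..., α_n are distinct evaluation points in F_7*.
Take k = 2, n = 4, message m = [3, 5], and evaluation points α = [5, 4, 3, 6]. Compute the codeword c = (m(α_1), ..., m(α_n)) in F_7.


c = [0, 2, 4, 5]

Message polynomial: m(x) = 3 + 5·x (mod 7).
For each evaluation point α_i, compute m(α_i) mod 7:
  α_1 = 5: Horner steps 5 → 0, so m(5) = 0.
  α_2 = 4: Horner steps 5 → 2, so m(4) = 2.
  α_3 = 3: Horner steps 5 → 4, so m(3) = 4.
  α_4 = 6: Horner steps 5 → 5, so m(6) = 5.
Codeword c = [0, 2, 4, 5] ∈ F_7^4.


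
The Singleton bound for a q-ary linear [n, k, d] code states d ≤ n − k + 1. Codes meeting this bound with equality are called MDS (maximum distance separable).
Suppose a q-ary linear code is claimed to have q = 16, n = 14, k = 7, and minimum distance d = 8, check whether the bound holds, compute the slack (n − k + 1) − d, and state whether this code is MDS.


Singleton RHS = n − k + 1 = 8, slack = 0, bound satisfied, MDS.

Singleton bound: d ≤ n − k + 1.
Here n = 14, k = 7, so n − k + 1 = 8.
Given d = 8, check d ≤ 8: YES.
Slack = (n − k + 1) − d = 0.
The code is MDS (slack = 0).
Description: the claimed parameters are [14, 7, 8]_16; such a code would be MDS (meets Singleton bound).


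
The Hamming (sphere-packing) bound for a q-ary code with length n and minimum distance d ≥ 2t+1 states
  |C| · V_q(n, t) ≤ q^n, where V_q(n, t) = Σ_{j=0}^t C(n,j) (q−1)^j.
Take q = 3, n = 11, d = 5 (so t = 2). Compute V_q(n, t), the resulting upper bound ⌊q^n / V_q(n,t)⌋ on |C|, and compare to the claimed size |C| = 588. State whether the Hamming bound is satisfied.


V_q(n, t) = 243, q^n = 177147, Hamming bound = 729, |C| = 588 ≤ bound (satisfied).

Step 1: Compute V_q(n, t) = Σ_{j=0}^2 C(n, j) (q−1)^j.
  j = 0: C(11,0)·(2)^0 = 1·1 = 1.
  j = 1: C(11,1)·(2)^1 = 11·2 = 22.
  j = 2: C(11,2)·(2)^2 = 55·4 = 220.
  V_q(n, t) = 1 + 22 + 220 = 243.
Step 2: q^n = 3^11 = 177147.
Step 3: Hamming bound ⌊q^n / V_q(n,t)⌋ = ⌊177147/243⌋ = 729.
Step 4: Compare |C| = 588 to 729: satisfied.
The claimed |C| lies below the Hamming bound.


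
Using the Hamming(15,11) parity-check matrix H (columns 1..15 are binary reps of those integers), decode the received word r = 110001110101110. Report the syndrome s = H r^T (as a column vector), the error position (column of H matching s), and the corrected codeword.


s = (1, 1, 1, 1)^T, error position = 15, corrected codeword c = 110001110101111

Compute s = H r^T mod 2 one row at a time:
  s_1 = 1 + 0 + 1 + 0 + 1 + 1 + 1 + 0 = 5 ≡ 1 (mod 2).
  s_2 = 0 + 0 + 1 + 1 + 1 + 1 + 1 + 0 = 5 ≡ 1 (mod 2).
  s_3 = 1 + 0 + 1 + 1 + 1 + 0 + 1 + 0 = 5 ≡ 1 (mod 2).
  s_4 = 1 + 0 + 0 + 1 + 0 + 0 + 1 + 0 = 3 ≡ 1 (mod 2).
s = (1, 1, 1, 1)^T — this equals column 15 of H (binary 1111), so error is at position 15.
Correct: flip bit 15 of r = 110001110101110 to get c = 110001110101111.


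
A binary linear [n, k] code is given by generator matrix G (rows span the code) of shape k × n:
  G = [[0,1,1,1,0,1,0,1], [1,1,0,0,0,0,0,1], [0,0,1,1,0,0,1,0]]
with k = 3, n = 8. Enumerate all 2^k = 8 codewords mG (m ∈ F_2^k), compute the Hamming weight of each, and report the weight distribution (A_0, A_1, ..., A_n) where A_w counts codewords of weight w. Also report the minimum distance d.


Weight distribution: A_0 = 1, A_3 = 3, A_4 = 2, A_5 = 1, A_6 = 1. Minimum distance d = 3.

Enumerate all 2^3 = 8 messages m ∈ F_2^3.
For each, compute codeword c = mG in F_2^8, then tally its weight.
  m = 000 → c = 00000000, weight = 0.
  m = 100 → c = 01110101, weight = 5.
  m = 010 → c = 11000001, weight = 3.
  m = 110 → c = 10110100, weight = 4.
  m = 001 → c = 00110010, weight = 3.
  m = 101 → c = 01000111, weight = 4.
  m = 011 → c = 11110011, weight = 6.
  m = 111 → c = 10000110, weight = 3.
Tally weights:
  weight 0: 1 codewords.
  weight 3: 3 codewords.
  weight 4: 2 codewords.
  weight 5: 1 codewords.
  weight 6: 1 codewords.
Minimum distance d = smallest w > 0 with A_w > 0 = 3.
Sanity: Σ A_w = 8 = 2^3 = 8 ✓.


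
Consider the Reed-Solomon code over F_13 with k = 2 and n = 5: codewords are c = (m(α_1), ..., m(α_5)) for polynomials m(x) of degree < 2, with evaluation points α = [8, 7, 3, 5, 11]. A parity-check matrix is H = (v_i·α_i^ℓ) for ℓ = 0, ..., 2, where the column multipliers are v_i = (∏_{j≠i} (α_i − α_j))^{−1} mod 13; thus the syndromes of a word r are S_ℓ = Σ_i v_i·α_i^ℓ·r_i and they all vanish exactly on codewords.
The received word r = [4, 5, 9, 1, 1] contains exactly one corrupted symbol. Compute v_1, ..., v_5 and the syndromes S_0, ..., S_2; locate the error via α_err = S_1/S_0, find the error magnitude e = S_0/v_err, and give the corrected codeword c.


S = (12, 8, 1), error at position 4, error magnitude e = 7, c = [4, 5, 9, 7, 1].

Step 1: column multipliers v_i = (∏_{j≠i}(α_i − α_j))^{−1} mod 13.
  i = 1 (α = 8): (8−7)(8−3)(8−5)(8−11) = 1·5·3·(−3) = −45 ≡ 7, so v_1 = 7^{−1} = 2 (mod 13).
  i = 2 (α = 7): (7−8)(7−3)(7−5)(7−11) = (−1)·4·2·(−4) = 32 ≡ 6, so v_2 = 6^{−1} = 11 (mod 13).
  i = 3 (α = 3): (3−8)(3−7)(3−5)(3−11) = (−5)·(−4)·(−2)·(−8) = 320 ≡ 8, so v_3 = 8^{−1} = 5 (mod 13).
  i = 4 (α = 5): (5−8)(5−7)(5−3)(5−11) = (−3)·(−2)·2·(−6) = −72 ≡ 6, so v_4 = 6^{−1} = 11 (mod 13).
  i = 5 (α = 11): (11−8)(11−7)(11−3)(11−5) = 3·4·8·6 = 576 ≡ 4, so v_5 = 4^{−1} = 10 (mod 13).
  v = [2, 11, 5, 11, 10].
Step 2: syndromes of r = [4, 5, 9, 1, 1] (all sums mod 13).
  S_0 = Σ v_i r_i = 2·4 + 11·5 + 5·9 + 11·1 + 10·1 = 129 ≡ 12.
  S_1 = Σ v_i α_i r_i = 2·8·4 + 11·7·5 + 5·3·9 + 11·5·1 + 10·11·1 = 749 ≡ 8.
  α_i^2 mod 13 = [12, 10, 9, 12, 4].
  S_2 = Σ v_i α_i^2 r_i = 2·12·4 + 11·10·5 + 5·9·9 + 11·12·1 + 10·4·1 = 1223 ≡ 1.
  S = (12, 8, 1) ≠ 0, so r is not a codeword (an error is present).
Step 3: locate the error. For a single error e at position i, S_ℓ = v_i·e·α_i^ℓ, so α_err = S_1/S_0.
  S_0^{−1} = 12^{−1} = 12 (mod 13), so α_err = 8·12 = 96 ≡ 5 = α_4. Error position i = 4.
  Consistency check: S_2/S_1 = 1·5 = 5 ≡ 5 = α_err ✓ (single-error assumption holds).
Step 4: error magnitude e = S_0/v_4 = S_0·∏_{j≠4}(α_4 − α_j) = 12·6 = 72 ≡ 7 (mod 13).
Step 5: correct position 4: c_4 = r_4 − e = 1 − 7 ≡ 7 (mod 13). Hence c = [4, 5, 9, 7, 1].
  Check: interpolating c through the α_i gives m(x) = 12 + 12·x (degree < 2) with m(α_i) = c_i for every i, so c is indeed a codeword.


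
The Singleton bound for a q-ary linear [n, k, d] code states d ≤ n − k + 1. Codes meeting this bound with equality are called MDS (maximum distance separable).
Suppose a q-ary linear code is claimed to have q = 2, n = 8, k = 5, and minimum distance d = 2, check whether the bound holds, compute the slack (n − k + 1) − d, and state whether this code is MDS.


Singleton RHS = n − k + 1 = 4, slack = 2, bound satisfied, not MDS.

Singleton bound: d ≤ n − k + 1.
Here n = 8, k = 5, so n − k + 1 = 4.
Given d = 2, check d ≤ 4: YES.
Slack = (n − k + 1) − d = 2.
The code is NOT MDS (slack = 2 > 0).
Description: the claimed parameters are [8, 5, 2]_2; such a code would be non-MDS.


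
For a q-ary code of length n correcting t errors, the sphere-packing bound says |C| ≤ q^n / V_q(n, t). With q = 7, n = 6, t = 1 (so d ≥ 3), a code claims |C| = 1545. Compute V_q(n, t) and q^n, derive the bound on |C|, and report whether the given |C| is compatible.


V_q(n, t) = 37, q^n = 117649, Hamming bound = 3179, |C| = 1545 ≤ bound (satisfied).

Step 1: Compute V_q(n, t) = Σ_{j=0}^1 C(n, j) (q−1)^j.
  j = 0: C(6,0)·(6)^0 = 1·1 = 1.
  j = 1: C(6,1)·(6)^1 = 6·6 = 36.
  V_q(n, t) = 1 + 36 = 37.
Step 2: q^n = 7^6 = 117649.
Step 3: Hamming bound ⌊q^n / V_q(n,t)⌋ = ⌊117649/37⌋ = 3179.
Step 4: Compare |C| = 1545 to 3179: satisfied.
The claimed |C| lies below the Hamming bound.


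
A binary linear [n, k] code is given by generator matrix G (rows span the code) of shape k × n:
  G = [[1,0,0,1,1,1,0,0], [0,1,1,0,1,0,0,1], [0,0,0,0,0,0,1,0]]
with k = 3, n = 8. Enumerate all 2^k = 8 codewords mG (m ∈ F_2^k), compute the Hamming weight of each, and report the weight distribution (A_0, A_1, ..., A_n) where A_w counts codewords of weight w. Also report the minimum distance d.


Weight distribution: A_0 = 1, A_1 = 1, A_4 = 2, A_5 = 2, A_6 = 1, A_7 = 1. Minimum distance d = 1.

Enumerate all 2^3 = 8 messages m ∈ F_2^3.
For each, compute codeword c = mG in F_2^8, then tally its weight.
  m = 000 → c = 00000000, weight = 0.
  m = 100 → c = 10011100, weight = 4.
  m = 010 → c = 01101001, weight = 4.
  m = 110 → c = 11110101, weight = 6.
  m = 001 → c = 00000010, weight = 1.
  m = 101 → c = 10011110, weight = 5.
  m = 011 → c = 01101011, weight = 5.
  m = 111 → c = 11110111, weight = 7.
Tally weights:
  weight 0: 1 codewords.
  weight 1: 1 codewords.
  weight 4: 2 codewords.
  weight 5: 2 codewords.
  weight 6: 1 codewords.
  weight 7: 1 codewords.
Minimum distance d = smallest w > 0 with A_w > 0 = 1.
Sanity: Σ A_w = 8 = 2^3 = 8 ✓.


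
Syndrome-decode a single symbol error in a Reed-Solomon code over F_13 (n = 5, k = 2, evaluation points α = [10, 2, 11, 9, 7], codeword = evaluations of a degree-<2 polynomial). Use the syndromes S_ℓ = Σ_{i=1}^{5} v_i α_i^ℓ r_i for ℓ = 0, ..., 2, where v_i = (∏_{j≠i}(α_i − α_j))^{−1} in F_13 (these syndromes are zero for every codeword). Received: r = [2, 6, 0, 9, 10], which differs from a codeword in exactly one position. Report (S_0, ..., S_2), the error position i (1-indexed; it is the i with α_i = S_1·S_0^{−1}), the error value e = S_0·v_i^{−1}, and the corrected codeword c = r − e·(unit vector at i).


S = (10, 6, 1), error at position 3, error magnitude e = 5, c = [2, 6, 8, 9, 10].

Step 1: column multipliers v_i = (∏_{j≠i}(α_i − α_j))^{−1} mod 13.
  i = 1 (α = 10): (10−2)(10−11)(10−9)(10−7) = 8·(−1)·1·3 = −24 ≡ 2, so v_1 = 2^{−1} = 7 (mod 13).
  i = 2 (α = 2): (2−10)(2−11)(2−9)(2−7) = (−8)·(−9)·(−7)·(−5) = 2520 ≡ 11, so v_2 = 11^{−1} = 6 (mod 13).
  i = 3 (α = 11): (11−10)(11−2)(11−9)(11−7) = 1·9·2·4 = 72 ≡ 7, so v_3 = 7^{−1} = 2 (mod 13).
  i = 4 (α = 9): (9−10)(9−2)(9−11)(9−7) = (−1)·7·(−2)·2 = 28 ≡ 2, so v_4 = 2^{−1} = 7 (mod 13).
  i = 5 (α = 7): (7−10)(7−2)(7−11)(7−9) = (−3)·5·(−4)·(−2) = −120 ≡ 10, so v_5 = 10^{−1} = 4 (mod 13).
  v = [7, 6, 2, 7, 4].
Step 2: syndromes of r = [2, 6, 0, 9, 10] (all sums mod 13).
  S_0 = Σ v_i r_i = 7·2 + 6·6 + 2·0 + 7·9 + 4·10 = 153 ≡ 10.
  S_1 = Σ v_i α_i r_i = 7·10·2 + 6·2·6 + 2·11·0 + 7·9·9 + 4·7·10 = 1059 ≡ 6.
  α_i^2 mod 13 = [9, 4, 4, 3, 10].
  S_2 = Σ v_i α_i^2 r_i = 7·9·2 + 6·4·6 + 2·4·0 + 7·3·9 + 4·10·10 = 859 ≡ 1.
  S = (10, 6, 1) ≠ 0, so r is not a codeword (an error is present).
Step 3: locate the error. For a single error e at position i, S_ℓ = v_i·e·α_i^ℓ, so α_err = S_1/S_0.
  S_0^{−1} = 10^{−1} = 4 (mod 13), so α_err = 6·4 = 24 ≡ 11 = α_3. Error position i = 3.
  Consistency check: S_2/S_1 = 1·11 = 11 ≡ 11 = α_err ✓ (single-error assumption holds).
Step 4: error magnitude e = S_0/v_3 = S_0·∏_{j≠3}(α_3 − α_j) = 10·7 = 70 ≡ 5 (mod 13).
Step 5: correct position 3: c_3 = r_3 − e = 0 − 5 ≡ 8 (mod 13). Hence c = [2, 6, 8, 9, 10].
  Check: interpolating c through the α_i gives m(x) = 7 + 6·x (degree < 2) with m(α_i) = c_i for every i, so c is indeed a codeword.


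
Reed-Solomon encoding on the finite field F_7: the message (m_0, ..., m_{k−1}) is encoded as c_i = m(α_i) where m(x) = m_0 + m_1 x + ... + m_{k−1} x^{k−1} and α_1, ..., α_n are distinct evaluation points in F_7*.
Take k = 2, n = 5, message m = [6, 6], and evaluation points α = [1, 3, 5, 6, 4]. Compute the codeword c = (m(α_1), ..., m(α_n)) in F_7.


c = [5, 3, 1, 0, 2]

Message polynomial: m(x) = 6 + 6·x (mod 7).
For each evaluation point α_i, compute m(α_i) mod 7:
  α_1 = 1: Horner steps 6 → 5, so m(1) = 5.
  α_2 = 3: Horner steps 6 → 3, so m(3) = 3.
  α_3 = 5: Horner steps 6 → 1, so m(5) = 1.
  α_4 = 6: Horner steps 6 → 0, so m(6) = 0.
  α_5 = 4: Horner steps 6 → 2, so m(4) = 2.
Codeword c = [5, 3, 1, 0, 2] ∈ F_7^5.
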